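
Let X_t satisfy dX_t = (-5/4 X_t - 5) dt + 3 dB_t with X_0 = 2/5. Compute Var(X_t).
Var(X_t) = 18/5 - 18*exp(-5*t/2)/5

The variance V(t) = Var(X_t) satisfies V'(t) = 2 a V(t) + c^2 with V(0) = 0 (drift coefficient is linear in X, diffusion is constant). With a = -5/4, c = 3, the solution is
  V(t) = (c^2 / (2 a)) * (exp(2 a t) - 1)
       = (3^2 / (2*(-5/4))) * (exp((-5/2) t) - 1)
       = 18/5 - 18*exp(-5*t/2)/5.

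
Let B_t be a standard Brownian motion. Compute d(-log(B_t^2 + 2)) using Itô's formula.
d(-log(B_t^2 + 2)) = ((B_t^2 - 2)/(B_t^2 + 2)^2) dt + (-2*B_t/(B_t^2 + 2)) dB_t

Itô's formula for f(B_t) gives d f(B_t) = f'(B_t) dB_t + (1/2) f''(B_t) dt. Compute derivatives of f(x) = -log(x^2 + 2):
  f'(x)  = -2*x/(x^2 + 2)
  f''(x) = 2*(x^2 - 2)/(x^2 + 2)^2
Substitute x = B_t and multiply the f'' term by 1/2:
  drift     = (1/2) * (2*(x^2 - 2)/(x^2 + 2)^2) evaluated at B_t = (B_t^2 - 2)/(B_t^2 + 2)^2
  diffusion = (-2*x/(x^2 + 2)) evaluated at B_t = -2*B_t/(B_t^2 + 2)
Therefore d(-log(B_t^2 + 2)) = ((B_t^2 - 2)/(B_t^2 + 2)^2) dt + (-2*B_t/(B_t^2 + 2)) dB_t.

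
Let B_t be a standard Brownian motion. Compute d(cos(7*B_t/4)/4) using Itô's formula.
d(cos(7*B_t/4)/4) = (-49*cos(7*B_t/4)/128) dt + (-7*sin(7*B_t/4)/16) dB_t

Itô's formula for f(B_t) gives d f(B_t) = f'(B_t) dB_t + (1/2) f''(B_t) dt. Compute derivatives of f(x) = cos(7*x/4)/4:
  f'(x)  = -7*sin(7*x/4)/16
  f''(x) = -49*cos(7*x/4)/64
Substitute x = B_t and multiply the f'' term by 1/2:
  drift     = (1/2) * (-49*cos(7*x/4)/64) evaluated at B_t = -49*cos(7*B_t/4)/128
  diffusion = (-7*sin(7*x/4)/16) evaluated at B_t = -7*sin(7*B_t/4)/16
Therefore d(cos(7*B_t/4)/4) = (-49*cos(7*B_t/4)/128) dt + (-7*sin(7*B_t/4)/16) dB_t.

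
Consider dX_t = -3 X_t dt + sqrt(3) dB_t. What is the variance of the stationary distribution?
lim Var(X_t) = 1/2

The OU SDE dX = -theta X dt + sigma dB admits the integrating factor exp(theta t): d(exp(theta t) X_t) = sigma exp(theta t) dB_t. Integrating from 0 to t gives X_t = x_0 * exp(-theta t) + sigma * int_0^t exp(-theta (t-s)) dB_s for any initial x_0. The Itô integral has variance (by the Itô isometry) sigma^2 * int_0^t exp(-2 theta (t - s)) ds = sigma^2 * (1 - exp(-2 theta t)) / (2 theta), independent of x_0.
With theta = 3, sigma = sqrt(3):
  Var(X_t) = (sqrt(3))^2 * (1 - exp(-2*3 t)) / (2 * 3) = 1/2 - exp(-6*t)/2.
As t -> infinity, exp(-2*3 t) -> 0, so the stationary variance is sigma^2 / (2 theta) = 1/2.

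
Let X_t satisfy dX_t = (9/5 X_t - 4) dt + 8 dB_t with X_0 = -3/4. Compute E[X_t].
E[X_t] = 20/9 - 107*exp(9*t/5)/36

Taking expectations and using E[dB_t] = 0, the mean m(t) = E[X_t] satisfies the ODE m'(t) = a m(t) + b with m(0) = x_0. With a = 9/5, b = -4, x_0 = -3/4, the solution is
  m(t) = x_0 * exp(a t) + (b/a) * (exp(a t) - 1)
       = (-3/4) * exp((9/5) t) + ((-4)/(9/5)) * (exp((9/5) t) - 1)
       = 20/9 - 107*exp(9*t/5)/36.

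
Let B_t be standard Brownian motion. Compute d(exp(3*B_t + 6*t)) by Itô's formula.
d(exp(3*B_t + 6*t)) = (21*exp(3*B_t + 6*t)/2) dt + (3*exp(3*B_t + 6*t)) dB_t

Itô's formula for f(t, x): d f(t, B_t) = (f_t + (1/2) f_xx) dt + f_x dB_t. Compute partials of f(t, x) = exp(6*t + 3*x):
  f_t(t,x)  = 6*exp(6*t + 3*x)
  f_x(t,x)  = 3*exp(6*t + 3*x)
  f_xx(t,x) = 9*exp(6*t + 3*x)
Assemble drift = f_t + (1/2) f_xx = 21*exp(6*t + 3*x)/2 and diffusion = f_x = 3*exp(6*t + 3*x). Substituting x = B_t:
  d(exp(3*B_t + 6*t)) = (21*exp(3*B_t + 6*t)/2) dt + (3*exp(3*B_t + 6*t)) dB_t.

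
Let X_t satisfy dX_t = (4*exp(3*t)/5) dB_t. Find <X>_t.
<X>_t = 8*exp(6*t)/75 - 8/75

For an Itô process dX_t = a(t) dt + b(t) dB_t, the quadratic variation is <X>_t = int_0^t b(s)^2 ds (the drift term does not contribute). Here b(s) = 4*exp(3*s)/5, so
  b(s)^2 = 16*exp(6*s)/25.
Integrating from 0 to t:
  <X>_t = int_0^t (16*exp(6*s)/25) ds = 8*exp(6*t)/75 - 8/75.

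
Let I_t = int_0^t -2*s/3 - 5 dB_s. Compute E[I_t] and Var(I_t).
E[I_t] = 0; Var(I_t) = t*(4*t^2 + 90*t + 675)/27

The Itô integral of a deterministic integrand f(s) has mean 0 because each increment f(s) * (B_{s+ds} - B_s) has mean 0. By the Itô isometry:
  Var( int_0^t f(s) dB_s ) = E[ (int_0^t f(s) dB_s)^2 ] = int_0^t f(s)^2 ds.
Here f(s) = -2*s/3 - 5, so f(s)^2 = (2*s + 15)^2/9. Integrate:
  int_0^t ((2*s + 15)^2/9) ds = t*(4*t^2 + 90*t + 675)/27.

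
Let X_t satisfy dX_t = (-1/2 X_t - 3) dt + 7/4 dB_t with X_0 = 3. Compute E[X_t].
E[X_t] = -6 + 9*exp(-t/2)

Taking expectations and using E[dB_t] = 0, the mean m(t) = E[X_t] satisfies the ODE m'(t) = a m(t) + b with m(0) = x_0. With a = -1/2, b = -3, x_0 = 3, the solution is
  m(t) = x_0 * exp(a t) + (b/a) * (exp(a t) - 1)
       = 3 * exp((-1/2) t) + ((-3)/(-1/2)) * (exp((-1/2) t) - 1)
       = -6 + 9*exp(-t/2).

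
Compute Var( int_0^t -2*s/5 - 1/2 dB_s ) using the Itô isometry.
Var = t*(16*t^2 + 60*t + 75)/300

The Itô integral of a deterministic integrand f(s) has mean 0 because each increment f(s) * (B_{s+ds} - B_s) has mean 0. By the Itô isometry:
  Var( int_0^t f(s) dB_s ) = E[ (int_0^t f(s) dB_s)^2 ] = int_0^t f(s)^2 ds.
Here f(s) = -2*s/5 - 1/2, so f(s)^2 = (4*s + 5)^2/100. Integrate:
  int_0^t ((4*s + 5)^2/100) ds = t*(16*t^2 + 60*t + 75)/300.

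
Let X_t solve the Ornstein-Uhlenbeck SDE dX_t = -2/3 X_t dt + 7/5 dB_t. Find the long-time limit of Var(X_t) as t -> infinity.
lim Var(X_t) = 147/100

The OU SDE dX = -theta X dt + sigma dB admits the integrating factor exp(theta t): d(exp(theta t) X_t) = sigma exp(theta t) dB_t. Integrating from 0 to t gives X_t = x_0 * exp(-theta t) + sigma * int_0^t exp(-theta (t-s)) dB_s for any initial x_0. The Itô integral has variance (by the Itô isometry) sigma^2 * int_0^t exp(-2 theta (t - s)) ds = sigma^2 * (1 - exp(-2 theta t)) / (2 theta), independent of x_0.
With theta = 2/3, sigma = 7/5:
  Var(X_t) = (7/5)^2 * (1 - exp(-2*2/3 t)) / (2 * 2/3) = 147/100 - 147*exp(-4*t/3)/100.
As t -> infinity, exp(-2*2/3 t) -> 0, so the stationary variance is sigma^2 / (2 theta) = 147/100.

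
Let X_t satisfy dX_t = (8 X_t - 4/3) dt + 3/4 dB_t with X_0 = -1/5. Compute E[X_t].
E[X_t] = 1/6 - 11*exp(8*t)/30

Taking expectations and using E[dB_t] = 0, the mean m(t) = E[X_t] satisfies the ODE m'(t) = a m(t) + b with m(0) = x_0. With a = 8, b = -4/3, x_0 = -1/5, the solution is
  m(t) = x_0 * exp(a t) + (b/a) * (exp(a t) - 1)
       = (-1/5) * exp(8 t) + ((-4/3)/8) * (exp(8 t) - 1)
       = 1/6 - 11*exp(8*t)/30.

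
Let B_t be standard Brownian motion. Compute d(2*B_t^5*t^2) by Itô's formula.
d(2*B_t^5*t^2) = (4*B_t^3*t*(B_t^2 + 5*t)) dt + (10*B_t^4*t^2) dB_t

Itô's formula for f(t, x): d f(t, B_t) = (f_t + (1/2) f_xx) dt + f_x dB_t. Compute partials of f(t, x) = 2*t^2*x^5:
  f_t(t,x)  = 4*t*x^5
  f_x(t,x)  = 10*t^2*x^4
  f_xx(t,x) = 40*t^2*x^3
Assemble drift = f_t + (1/2) f_xx = 4*t*x^3*(5*t + x^2) and diffusion = f_x = 10*t^2*x^4. Substituting x = B_t:
  d(2*B_t^5*t^2) = (4*B_t^3*t*(B_t^2 + 5*t)) dt + (10*B_t^4*t^2) dB_t.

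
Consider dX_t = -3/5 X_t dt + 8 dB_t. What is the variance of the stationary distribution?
lim Var(X_t) = 160/3

The OU SDE dX = -theta X dt + sigma dB admits the integrating factor exp(theta t): d(exp(theta t) X_t) = sigma exp(theta t) dB_t. Integrating from 0 to t gives X_t = x_0 * exp(-theta t) + sigma * int_0^t exp(-theta (t-s)) dB_s for any initial x_0. The Itô integral has variance (by the Itô isometry) sigma^2 * int_0^t exp(-2 theta (t - s)) ds = sigma^2 * (1 - exp(-2 theta t)) / (2 theta), independent of x_0.
With theta = 3/5, sigma = 8:
  Var(X_t) = (8)^2 * (1 - exp(-2*3/5 t)) / (2 * 3/5) = 160/3 - 160*exp(-6*t/5)/3.
As t -> infinity, exp(-2*3/5 t) -> 0, so the stationary variance is sigma^2 / (2 theta) = 160/3.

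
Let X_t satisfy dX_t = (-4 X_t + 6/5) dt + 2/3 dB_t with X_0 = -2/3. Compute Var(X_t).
Var(X_t) = 1/18 - exp(-8*t)/18

The variance V(t) = Var(X_t) satisfies V'(t) = 2 a V(t) + c^2 with V(0) = 0 (drift coefficient is linear in X, diffusion is constant). With a = -4, c = 2/3, the solution is
  V(t) = (c^2 / (2 a)) * (exp(2 a t) - 1)
       = ((2/3)^2 / (2*(-4))) * (exp((-8) t) - 1)
       = 1/18 - exp(-8*t)/18.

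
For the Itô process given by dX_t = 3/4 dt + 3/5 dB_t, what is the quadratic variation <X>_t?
<X>_t = 9*t/25

For an Itô process dX_t = a(t) dt + b(t) dB_t, the quadratic variation is <X>_t = int_0^t b(s)^2 ds (the drift term does not contribute). Here b(s) = 3/5, so
  b(s)^2 = 9/25.
Integrating from 0 to t:
  <X>_t = int_0^t (9/25) ds = 9*t/25.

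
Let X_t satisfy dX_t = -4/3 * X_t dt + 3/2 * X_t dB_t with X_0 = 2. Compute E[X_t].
E[X_t] = 2*exp(-4*t/3)

For GBM dX = mu X dt + sigma X dB with X_0 = x_0, apply Itô to Y = log X: dY = (mu - sigma^2/2) dt + sigma dB, so Y_t = log(x_0) + (mu - sigma^2/2) t + sigma B_t and hence X_t = x_0 * exp((mu - sigma^2/2) t + sigma B_t).
With mu = -4/3, sigma = 3/2, x_0 = 2, this gives:
  X_t = 2 * exp((-59/24) * t + (3/2) * B_t).
Since sigma*B_t ~ Normal(0, sigma^2 t), E[exp(sigma*B_t)] = exp(sigma^2 t / 2); so E[X_t] = x_0 * exp((mu - sigma^2/2) t) * exp(sigma^2 t / 2) = x_0 * exp(mu t) = 2*exp(-4*t/3).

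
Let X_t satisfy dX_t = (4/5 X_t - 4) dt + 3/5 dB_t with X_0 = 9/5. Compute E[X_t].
E[X_t] = 5 - 16*exp(4*t/5)/5

Taking expectations and using E[dB_t] = 0, the mean m(t) = E[X_t] satisfies the ODE m'(t) = a m(t) + b with m(0) = x_0. With a = 4/5, b = -4, x_0 = 9/5, the solution is
  m(t) = x_0 * exp(a t) + (b/a) * (exp(a t) - 1)
       = (9/5) * exp((4/5) t) + ((-4)/(4/5)) * (exp((4/5) t) - 1)
       = 5 - 16*exp(4*t/5)/5.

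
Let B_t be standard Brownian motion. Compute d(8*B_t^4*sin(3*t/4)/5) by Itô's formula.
d(8*B_t^4*sin(3*t/4)/5) = (6*B_t^2*(B_t^2*cos(3*t/4) + 8*sin(3*t/4))/5) dt + (32*B_t^3*sin(3*t/4)/5) dB_t

Itô's formula for f(t, x): d f(t, B_t) = (f_t + (1/2) f_xx) dt + f_x dB_t. Compute partials of f(t, x) = 8*x^4*sin(3*t/4)/5:
  f_t(t,x)  = 6*x^4*cos(3*t/4)/5
  f_x(t,x)  = 32*x^3*sin(3*t/4)/5
  f_xx(t,x) = 96*x^2*sin(3*t/4)/5
Assemble drift = f_t + (1/2) f_xx = 6*x^2*(x^2*cos(3*t/4) + 8*sin(3*t/4))/5 and diffusion = f_x = 32*x^3*sin(3*t/4)/5. Substituting x = B_t:
  d(8*B_t^4*sin(3*t/4)/5) = (6*B_t^2*(B_t^2*cos(3*t/4) + 8*sin(3*t/4))/5) dt + (32*B_t^3*sin(3*t/4)/5) dB_t.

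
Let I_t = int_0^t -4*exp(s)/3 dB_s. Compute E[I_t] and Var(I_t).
E[I_t] = 0; Var(I_t) = 8*exp(2*t)/9 - 8/9

The Itô integral of a deterministic integrand f(s) has mean 0 because each increment f(s) * (B_{s+ds} - B_s) has mean 0. By the Itô isometry:
  Var( int_0^t f(s) dB_s ) = E[ (int_0^t f(s) dB_s)^2 ] = int_0^t f(s)^2 ds.
Here f(s) = -4*exp(s)/3, so f(s)^2 = 16*exp(2*s)/9. Integrate:
  int_0^t (16*exp(2*s)/9) ds = 8*exp(2*t)/9 - 8/9.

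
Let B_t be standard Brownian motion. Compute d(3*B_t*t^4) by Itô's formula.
d(3*B_t*t^4) = (12*B_t*t^3) dt + (3*t^4) dB_t

Itô's formula for f(t, x): d f(t, B_t) = (f_t + (1/2) f_xx) dt + f_x dB_t. Compute partials of f(t, x) = 3*t^4*x:
  f_t(t,x)  = 12*t^3*x
  f_x(t,x)  = 3*t^4
  f_xx(t,x) = 0
Assemble drift = f_t + (1/2) f_xx = 12*t^3*x and diffusion = f_x = 3*t^4. Substituting x = B_t:
  d(3*B_t*t^4) = (12*B_t*t^3) dt + (3*t^4) dB_t.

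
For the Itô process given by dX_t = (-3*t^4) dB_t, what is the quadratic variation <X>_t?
<X>_t = t^9

For an Itô process dX_t = a(t) dt + b(t) dB_t, the quadratic variation is <X>_t = int_0^t b(s)^2 ds (the drift term does not contribute). Here b(s) = -3*s^4, so
  b(s)^2 = 9*s^8.
Integrating from 0 to t:
  <X>_t = int_0^t (9*s^8) ds = t^9.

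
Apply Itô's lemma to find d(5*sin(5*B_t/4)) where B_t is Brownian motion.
d(5*sin(5*B_t/4)) = (-125*sin(5*B_t/4)/32) dt + (25*cos(5*B_t/4)/4) dB_t

Itô's formula for f(B_t) gives d f(B_t) = f'(B_t) dB_t + (1/2) f''(B_t) dt. Compute derivatives of f(x) = 5*sin(5*x/4):
  f'(x)  = 25*cos(5*x/4)/4
  f''(x) = -125*sin(5*x/4)/16
Substitute x = B_t and multiply the f'' term by 1/2:
  drift     = (1/2) * (-125*sin(5*x/4)/16) evaluated at B_t = -125*sin(5*B_t/4)/32
  diffusion = (25*cos(5*x/4)/4) evaluated at B_t = 25*cos(5*B_t/4)/4
Therefore d(5*sin(5*B_t/4)) = (-125*sin(5*B_t/4)/32) dt + (25*cos(5*B_t/4)/4) dB_t.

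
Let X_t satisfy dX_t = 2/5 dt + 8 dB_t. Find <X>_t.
<X>_t = 64*t

For an Itô process dX_t = a(t) dt + b(t) dB_t, the quadratic variation is <X>_t = int_0^t b(s)^2 ds (the drift term does not contribute). Here b(s) = 8, so
  b(s)^2 = 64.
Integrating from 0 to t:
  <X>_t = int_0^t (64) ds = 64*t.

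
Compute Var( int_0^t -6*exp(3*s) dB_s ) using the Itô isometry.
Var = 6*exp(6*t) - 6

The Itô integral of a deterministic integrand f(s) has mean 0 because each increment f(s) * (B_{s+ds} - B_s) has mean 0. By the Itô isometry:
  Var( int_0^t f(s) dB_s ) = E[ (int_0^t f(s) dB_s)^2 ] = int_0^t f(s)^2 ds.
Here f(s) = -6*exp(3*s), so f(s)^2 = 36*exp(6*s). Integrate:
  int_0^t (36*exp(6*s)) ds = 6*exp(6*t) - 6.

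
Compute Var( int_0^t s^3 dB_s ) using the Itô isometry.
Var = t^7/7

The Itô integral of a deterministic integrand f(s) has mean 0 because each increment f(s) * (B_{s+ds} - B_s) has mean 0. By the Itô isometry:
  Var( int_0^t f(s) dB_s ) = E[ (int_0^t f(s) dB_s)^2 ] = int_0^t f(s)^2 ds.
Here f(s) = s^3, so f(s)^2 = s^6. Integrate:
  int_0^t (s^6) ds = t^7/7.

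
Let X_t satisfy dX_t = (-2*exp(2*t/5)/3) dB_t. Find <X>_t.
<X>_t = 5*exp(4*t/5)/9 - 5/9

For an Itô process dX_t = a(t) dt + b(t) dB_t, the quadratic variation is <X>_t = int_0^t b(s)^2 ds (the drift term does not contribute). Here b(s) = -2*exp(2*s/5)/3, so
  b(s)^2 = 4*exp(4*s/5)/9.
Integrating from 0 to t:
  <X>_t = int_0^t (4*exp(4*s/5)/9) ds = 5*exp(4*t/5)/9 - 5/9.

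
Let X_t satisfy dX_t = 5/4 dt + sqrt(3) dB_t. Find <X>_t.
<X>_t = 3*t

For an Itô process dX_t = a(t) dt + b(t) dB_t, the quadratic variation is <X>_t = int_0^t b(s)^2 ds (the drift term does not contribute). Here b(s) = sqrt(3), so
  b(s)^2 = 3.
Integrating from 0 to t:
  <X>_t = int_0^t (3) ds = 3*t.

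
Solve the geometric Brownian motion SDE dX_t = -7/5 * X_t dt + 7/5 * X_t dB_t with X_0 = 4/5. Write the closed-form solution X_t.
X_t = 4/5 * exp((-119/50) * t + (7/5) * B_t)

For GBM dX = mu X dt + sigma X dB with X_0 = x_0, apply Itô to Y = log X: dY = (mu - sigma^2/2) dt + sigma dB, so Y_t = log(x_0) + (mu - sigma^2/2) t + sigma B_t and hence X_t = x_0 * exp((mu - sigma^2/2) t + sigma B_t).
With mu = -7/5, sigma = 7/5, x_0 = 4/5, this gives:
  X_t = 4/5 * exp((-119/50) * t + (7/5) * B_t).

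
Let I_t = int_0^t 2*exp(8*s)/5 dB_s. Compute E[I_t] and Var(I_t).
E[I_t] = 0; Var(I_t) = exp(16*t)/100 - 1/100

The Itô integral of a deterministic integrand f(s) has mean 0 because each increment f(s) * (B_{s+ds} - B_s) has mean 0. By the Itô isometry:
  Var( int_0^t f(s) dB_s ) = E[ (int_0^t f(s) dB_s)^2 ] = int_0^t f(s)^2 ds.
Here f(s) = 2*exp(8*s)/5, so f(s)^2 = 4*exp(16*s)/25. Integrate:
  int_0^t (4*exp(16*s)/25) ds = exp(16*t)/100 - 1/100.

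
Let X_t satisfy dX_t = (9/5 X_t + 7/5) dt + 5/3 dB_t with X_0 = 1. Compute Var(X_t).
Var(X_t) = 125*exp(18*t/5)/162 - 125/162

The variance V(t) = Var(X_t) satisfies V'(t) = 2 a V(t) + c^2 with V(0) = 0 (drift coefficient is linear in X, diffusion is constant). With a = 9/5, c = 5/3, the solution is
  V(t) = (c^2 / (2 a)) * (exp(2 a t) - 1)
       = ((5/3)^2 / (2*(9/5))) * (exp((18/5) t) - 1)
       = 125*exp(18*t/5)/162 - 125/162.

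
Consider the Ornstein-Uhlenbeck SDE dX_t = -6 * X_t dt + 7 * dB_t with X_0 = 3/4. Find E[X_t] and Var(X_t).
E[X_t] = 3*exp(-6*t)/4; Var(X_t) = 49/12 - 49*exp(-12*t)/12

The OU SDE dX = -theta X dt + sigma dB admits the integrating factor exp(theta t): d(exp(theta t) X_t) = sigma exp(theta t) dB_t. Integrating from 0 to t:
  X_t = x_0 * exp(-theta t) + sigma * int_0^t exp(-theta (t-s)) dB_s.
The Itô integral has mean 0 and (by the Itô isometry) variance sigma^2 * int_0^t exp(-2 theta (t - s)) ds = sigma^2 * (1 - exp(-2 theta t)) / (2 theta).
With theta = 6, sigma = 7, x_0 = 3/4:
  E[X_t] = 3/4 * exp(-6 t) = 3*exp(-6*t)/4
  Var(X_t) = (7)^2 * (1 - exp(-2*6 t)) / (2 * 6) = 49/12 - 49*exp(-12*t)/12.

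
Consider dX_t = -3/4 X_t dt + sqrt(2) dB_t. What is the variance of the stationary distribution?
lim Var(X_t) = 4/3

The OU SDE dX = -theta X dt + sigma dB admits the integrating factor exp(theta t): d(exp(theta t) X_t) = sigma exp(theta t) dB_t. Integrating from 0 to t gives X_t = x_0 * exp(-theta t) + sigma * int_0^t exp(-theta (t-s)) dB_s for any initial x_0. The Itô integral has variance (by the Itô isometry) sigma^2 * int_0^t exp(-2 theta (t - s)) ds = sigma^2 * (1 - exp(-2 theta t)) / (2 theta), independent of x_0.
With theta = 3/4, sigma = sqrt(2):
  Var(X_t) = (sqrt(2))^2 * (1 - exp(-2*3/4 t)) / (2 * 3/4) = 4/3 - 4*exp(-3*t/2)/3.
As t -> infinity, exp(-2*3/4 t) -> 0, so the stationary variance is sigma^2 / (2 theta) = 4/3.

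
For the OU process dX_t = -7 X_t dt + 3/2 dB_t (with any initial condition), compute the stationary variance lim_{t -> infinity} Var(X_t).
lim Var(X_t) = 9/56

The OU SDE dX = -theta X dt + sigma dB admits the integrating factor exp(theta t): d(exp(theta t) X_t) = sigma exp(theta t) dB_t. Integrating from 0 to t gives X_t = x_0 * exp(-theta t) + sigma * int_0^t exp(-theta (t-s)) dB_s for any initial x_0. The Itô integral has variance (by the Itô isometry) sigma^2 * int_0^t exp(-2 theta (t - s)) ds = sigma^2 * (1 - exp(-2 theta t)) / (2 theta), independent of x_0.
With theta = 7, sigma = 3/2:
  Var(X_t) = (3/2)^2 * (1 - exp(-2*7 t)) / (2 * 7) = 9/56 - 9*exp(-14*t)/56.
As t -> infinity, exp(-2*7 t) -> 0, so the stationary variance is sigma^2 / (2 theta) = 9/56.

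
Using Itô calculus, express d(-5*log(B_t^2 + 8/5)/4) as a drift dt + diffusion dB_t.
d(-5*log(B_t^2 + 8/5)/4) = (25*(5*B_t^2 - 8)/(4*(5*B_t^2 + 8)^2)) dt + (-25*B_t/(10*B_t^2 + 16)) dB_t

Itô's formula for f(B_t) gives d f(B_t) = f'(B_t) dB_t + (1/2) f''(B_t) dt. Compute derivatives of f(x) = -5*log(x^2 + 8/5)/4:
  f'(x)  = -25*x/(10*x^2 + 16)
  f''(x) = 25*(5*x^2 - 8)/(2*(5*x^2 + 8)^2)
Substitute x = B_t and multiply the f'' term by 1/2:
  drift     = (1/2) * (25*(5*x^2 - 8)/(2*(5*x^2 + 8)^2)) evaluated at B_t = 25*(5*B_t^2 - 8)/(4*(5*B_t^2 + 8)^2)
  diffusion = (-25*x/(10*x^2 + 16)) evaluated at B_t = -25*B_t/(10*B_t^2 + 16)
Therefore d(-5*log(B_t^2 + 8/5)/4) = (25*(5*B_t^2 - 8)/(4*(5*B_t^2 + 8)^2)) dt + (-25*B_t/(10*B_t^2 + 16)) dB_t.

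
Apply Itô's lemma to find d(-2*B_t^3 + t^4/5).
d(-2*B_t^3 + t^4/5) = (-6*B_t + 4*t^3/5) dt + (-6*B_t^2) dB_t

Itô's formula for f(t, x): d f(t, B_t) = (f_t + (1/2) f_xx) dt + f_x dB_t. Compute partials of f(t, x) = t^4/5 - 2*x^3:
  f_t(t,x)  = 4*t^3/5
  f_x(t,x)  = -6*x^2
  f_xx(t,x) = -12*x
Assemble drift = f_t + (1/2) f_xx = 4*t^3/5 - 6*x and diffusion = f_x = -6*x^2. Substituting x = B_t:
  d(-2*B_t^3 + t^4/5) = (-6*B_t + 4*t^3/5) dt + (-6*B_t^2) dB_t.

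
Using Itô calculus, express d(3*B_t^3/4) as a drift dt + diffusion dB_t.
d(3*B_t^3/4) = (9*B_t/4) dt + (9*B_t^2/4) dB_t

Itô's formula for f(B_t) gives d f(B_t) = f'(B_t) dB_t + (1/2) f''(B_t) dt. Compute derivatives of f(x) = 3*x^3/4:
  f'(x)  = 9*x^2/4
  f''(x) = 9*x/2
Substitute x = B_t and multiply the f'' term by 1/2:
  drift     = (1/2) * (9*x/2) evaluated at B_t = 9*B_t/4
  diffusion = (9*x^2/4) evaluated at B_t = 9*B_t^2/4
Therefore d(3*B_t^3/4) = (9*B_t/4) dt + (9*B_t^2/4) dB_t.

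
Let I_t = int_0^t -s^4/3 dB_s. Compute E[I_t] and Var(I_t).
E[I_t] = 0; Var(I_t) = t^9/81

The Itô integral of a deterministic integrand f(s) has mean 0 because each increment f(s) * (B_{s+ds} - B_s) has mean 0. By the Itô isometry:
  Var( int_0^t f(s) dB_s ) = E[ (int_0^t f(s) dB_s)^2 ] = int_0^t f(s)^2 ds.
Here f(s) = -s^4/3, so f(s)^2 = s^8/9. Integrate:
  int_0^t (s^8/9) ds = t^9/81.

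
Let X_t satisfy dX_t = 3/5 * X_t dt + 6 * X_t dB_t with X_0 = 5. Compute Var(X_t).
Var(X_t) = 25*(exp(36*t) - 1)*exp(6*t/5)

For GBM dX = mu X dt + sigma X dB with X_0 = x_0, apply Itô to Y = log X: dY = (mu - sigma^2/2) dt + sigma dB, so Y_t = log(x_0) + (mu - sigma^2/2) t + sigma B_t and hence X_t = x_0 * exp((mu - sigma^2/2) t + sigma B_t).
With mu = 3/5, sigma = 6, x_0 = 5, this gives:
  X_t = 5 * exp((-87/5) * t + (6) * B_t).
Since sigma*B_t ~ Normal(0, sigma^2 t), E[exp(sigma*B_t)] = exp(sigma^2 t / 2); so E[X_t] = x_0 * exp((mu - sigma^2/2) t) * exp(sigma^2 t / 2) = x_0 * exp(mu t) = 5*exp(3*t/5).
Var(X_t) = E[X_t^2] - (E[X_t])^2 = x_0^2 * exp(2 mu t) * (exp(sigma^2 t) - 1) = 25*(exp(36*t) - 1)*exp(6*t/5).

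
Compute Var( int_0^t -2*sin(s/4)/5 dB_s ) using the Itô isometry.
Var = 2*t/25 - 4*sin(t/2)/25

The Itô integral of a deterministic integrand f(s) has mean 0 because each increment f(s) * (B_{s+ds} - B_s) has mean 0. By the Itô isometry:
  Var( int_0^t f(s) dB_s ) = E[ (int_0^t f(s) dB_s)^2 ] = int_0^t f(s)^2 ds.
Here f(s) = -2*sin(s/4)/5, so f(s)^2 = 4*sin(s/4)^2/25. Integrate:
  int_0^t (4*sin(s/4)^2/25) ds = 2*t/25 - 4*sin(t/2)/25.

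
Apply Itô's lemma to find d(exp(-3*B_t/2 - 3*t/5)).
d(exp(-3*B_t/2 - 3*t/5)) = (21*exp(-3*B_t/2 - 3*t/5)/40) dt + (-3*exp(-3*B_t/2 - 3*t/5)/2) dB_t

Itô's formula for f(t, x): d f(t, B_t) = (f_t + (1/2) f_xx) dt + f_x dB_t. Compute partials of f(t, x) = exp(-3*t/5 - 3*x/2):
  f_t(t,x)  = -3*exp(-3*t/5 - 3*x/2)/5
  f_x(t,x)  = -3*exp(-3*t/5 - 3*x/2)/2
  f_xx(t,x) = 9*exp(-3*t/5 - 3*x/2)/4
Assemble drift = f_t + (1/2) f_xx = 21*exp(-3*t/5 - 3*x/2)/40 and diffusion = f_x = -3*exp(-3*t/5 - 3*x/2)/2. Substituting x = B_t:
  d(exp(-3*B_t/2 - 3*t/5)) = (21*exp(-3*B_t/2 - 3*t/5)/40) dt + (-3*exp(-3*B_t/2 - 3*t/5)/2) dB_t.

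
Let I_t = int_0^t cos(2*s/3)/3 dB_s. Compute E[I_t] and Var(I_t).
E[I_t] = 0; Var(I_t) = t/18 + sin(4*t/3)/24

The Itô integral of a deterministic integrand f(s) has mean 0 because each increment f(s) * (B_{s+ds} - B_s) has mean 0. By the Itô isometry:
  Var( int_0^t f(s) dB_s ) = E[ (int_0^t f(s) dB_s)^2 ] = int_0^t f(s)^2 ds.
Here f(s) = cos(2*s/3)/3, so f(s)^2 = cos(2*s/3)^2/9. Integrate:
  int_0^t (cos(2*s/3)^2/9) ds = t/18 + sin(4*t/3)/24.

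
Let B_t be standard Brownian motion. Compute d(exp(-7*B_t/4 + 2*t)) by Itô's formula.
d(exp(-7*B_t/4 + 2*t)) = (113*exp(-7*B_t/4 + 2*t)/32) dt + (-7*exp(-7*B_t/4 + 2*t)/4) dB_t

Itô's formula for f(t, x): d f(t, B_t) = (f_t + (1/2) f_xx) dt + f_x dB_t. Compute partials of f(t, x) = exp(2*t - 7*x/4):
  f_t(t,x)  = 2*exp(2*t - 7*x/4)
  f_x(t,x)  = -7*exp(2*t - 7*x/4)/4
  f_xx(t,x) = 49*exp(2*t - 7*x/4)/16
Assemble drift = f_t + (1/2) f_xx = 113*exp(2*t - 7*x/4)/32 and diffusion = f_x = -7*exp(2*t - 7*x/4)/4. Substituting x = B_t:
  d(exp(-7*B_t/4 + 2*t)) = (113*exp(-7*B_t/4 + 2*t)/32) dt + (-7*exp(-7*B_t/4 + 2*t)/4) dB_t.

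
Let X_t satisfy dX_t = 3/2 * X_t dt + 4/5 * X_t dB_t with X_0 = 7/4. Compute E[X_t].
E[X_t] = 7*exp(3*t/2)/4

For GBM dX = mu X dt + sigma X dB with X_0 = x_0, apply Itô to Y = log X: dY = (mu - sigma^2/2) dt + sigma dB, so Y_t = log(x_0) + (mu - sigma^2/2) t + sigma B_t and hence X_t = x_0 * exp((mu - sigma^2/2) t + sigma B_t).
With mu = 3/2, sigma = 4/5, x_0 = 7/4, this gives:
  X_t = 7/4 * exp((59/50) * t + (4/5) * B_t).
Since sigma*B_t ~ Normal(0, sigma^2 t), E[exp(sigma*B_t)] = exp(sigma^2 t / 2); so E[X_t] = x_0 * exp((mu - sigma^2/2) t) * exp(sigma^2 t / 2) = x_0 * exp(mu t) = 7*exp(3*t/2)/4.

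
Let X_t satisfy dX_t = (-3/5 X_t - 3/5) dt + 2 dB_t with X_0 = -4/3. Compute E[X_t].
E[X_t] = -1 - exp(-3*t/5)/3

Taking expectations and using E[dB_t] = 0, the mean m(t) = E[X_t] satisfies the ODE m'(t) = a m(t) + b with m(0) = x_0. With a = -3/5, b = -3/5, x_0 = -4/3, the solution is
  m(t) = x_0 * exp(a t) + (b/a) * (exp(a t) - 1)
       = (-4/3) * exp((-3/5) t) + ((-3/5)/(-3/5)) * (exp((-3/5) t) - 1)
       = -1 - exp(-3*t/5)/3.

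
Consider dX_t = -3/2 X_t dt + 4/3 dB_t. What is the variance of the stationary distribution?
lim Var(X_t) = 16/27

The OU SDE dX = -theta X dt + sigma dB admits the integrating factor exp(theta t): d(exp(theta t) X_t) = sigma exp(theta t) dB_t. Integrating from 0 to t gives X_t = x_0 * exp(-theta t) + sigma * int_0^t exp(-theta (t-s)) dB_s for any initial x_0. The Itô integral has variance (by the Itô isometry) sigma^2 * int_0^t exp(-2 theta (t - s)) ds = sigma^2 * (1 - exp(-2 theta t)) / (2 theta), independent of x_0.
With theta = 3/2, sigma = 4/3:
  Var(X_t) = (4/3)^2 * (1 - exp(-2*3/2 t)) / (2 * 3/2) = 16/27 - 16*exp(-3*t)/27.
As t -> infinity, exp(-2*3/2 t) -> 0, so the stationary variance is sigma^2 / (2 theta) = 16/27.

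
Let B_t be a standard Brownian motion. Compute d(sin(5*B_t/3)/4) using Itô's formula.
d(sin(5*B_t/3)/4) = (-25*sin(5*B_t/3)/72) dt + (5*cos(5*B_t/3)/12) dB_t

Itô's formula for f(B_t) gives d f(B_t) = f'(B_t) dB_t + (1/2) f''(B_t) dt. Compute derivatives of f(x) = sin(5*x/3)/4:
  f'(x)  = 5*cos(5*x/3)/12
  f''(x) = -25*sin(5*x/3)/36
Substitute x = B_t and multiply the f'' term by 1/2:
  drift     = (1/2) * (-25*sin(5*x/3)/36) evaluated at B_t = -25*sin(5*B_t/3)/72
  diffusion = (5*cos(5*x/3)/12) evaluated at B_t = 5*cos(5*B_t/3)/12
Therefore d(sin(5*B_t/3)/4) = (-25*sin(5*B_t/3)/72) dt + (5*cos(5*B_t/3)/12) dB_t.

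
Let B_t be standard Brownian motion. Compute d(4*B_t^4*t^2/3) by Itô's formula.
d(4*B_t^4*t^2/3) = (8*B_t^2*t*(B_t^2 + 3*t)/3) dt + (16*B_t^3*t^2/3) dB_t

Itô's formula for f(t, x): d f(t, B_t) = (f_t + (1/2) f_xx) dt + f_x dB_t. Compute partials of f(t, x) = 4*t^2*x^4/3:
  f_t(t,x)  = 8*t*x^4/3
  f_x(t,x)  = 16*t^2*x^3/3
  f_xx(t,x) = 16*t^2*x^2
Assemble drift = f_t + (1/2) f_xx = 8*t*x^2*(3*t + x^2)/3 and diffusion = f_x = 16*t^2*x^3/3. Substituting x = B_t:
  d(4*B_t^4*t^2/3) = (8*B_t^2*t*(B_t^2 + 3*t)/3) dt + (16*B_t^3*t^2/3) dB_t.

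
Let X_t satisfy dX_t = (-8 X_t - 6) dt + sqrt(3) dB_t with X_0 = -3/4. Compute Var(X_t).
Var(X_t) = 3/16 - 3*exp(-16*t)/16

The variance V(t) = Var(X_t) satisfies V'(t) = 2 a V(t) + c^2 with V(0) = 0 (drift coefficient is linear in X, diffusion is constant). With a = -8, c = sqrt(3), the solution is
  V(t) = (c^2 / (2 a)) * (exp(2 a t) - 1)
       = (sqrt(3)^2 / (2*(-8))) * (exp((-16) t) - 1)
       = 3/16 - 3*exp(-16*t)/16.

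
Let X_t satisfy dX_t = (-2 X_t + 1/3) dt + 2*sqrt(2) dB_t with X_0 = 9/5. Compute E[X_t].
E[X_t] = 1/6 + 49*exp(-2*t)/30

Taking expectations and using E[dB_t] = 0, the mean m(t) = E[X_t] satisfies the ODE m'(t) = a m(t) + b with m(0) = x_0. With a = -2, b = 1/3, x_0 = 9/5, the solution is
  m(t) = x_0 * exp(a t) + (b/a) * (exp(a t) - 1)
       = (9/5) * exp((-2) t) + ((1/3)/(-2)) * (exp((-2) t) - 1)
       = 1/6 + 49*exp(-2*t)/30.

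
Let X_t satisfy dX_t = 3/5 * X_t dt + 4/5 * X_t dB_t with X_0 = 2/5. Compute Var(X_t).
Var(X_t) = 4*(exp(16*t/25) - 1)*exp(6*t/5)/25

For GBM dX = mu X dt + sigma X dB with X_0 = x_0, apply Itô to Y = log X: dY = (mu - sigma^2/2) dt + sigma dB, so Y_t = log(x_0) + (mu - sigma^2/2) t + sigma B_t and hence X_t = x_0 * exp((mu - sigma^2/2) t + sigma B_t).
With mu = 3/5, sigma = 4/5, x_0 = 2/5, this gives:
  X_t = 2/5 * exp((7/25) * t + (4/5) * B_t).
Since sigma*B_t ~ Normal(0, sigma^2 t), E[exp(sigma*B_t)] = exp(sigma^2 t / 2); so E[X_t] = x_0 * exp((mu - sigma^2/2) t) * exp(sigma^2 t / 2) = x_0 * exp(mu t) = 2*exp(3*t/5)/5.
Var(X_t) = E[X_t^2] - (E[X_t])^2 = x_0^2 * exp(2 mu t) * (exp(sigma^2 t) - 1) = 4*(exp(16*t/25) - 1)*exp(6*t/5)/25.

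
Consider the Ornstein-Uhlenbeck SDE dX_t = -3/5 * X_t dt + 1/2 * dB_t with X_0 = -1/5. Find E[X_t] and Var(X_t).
E[X_t] = -exp(-3*t/5)/5; Var(X_t) = 5/24 - 5*exp(-6*t/5)/24

The OU SDE dX = -theta X dt + sigma dB admits the integrating factor exp(theta t): d(exp(theta t) X_t) = sigma exp(theta t) dB_t. Integrating from 0 to t:
  X_t = x_0 * exp(-theta t) + sigma * int_0^t exp(-theta (t-s)) dB_s.
The Itô integral has mean 0 and (by the Itô isometry) variance sigma^2 * int_0^t exp(-2 theta (t - s)) ds = sigma^2 * (1 - exp(-2 theta t)) / (2 theta).
With theta = 3/5, sigma = 1/2, x_0 = -1/5:
  E[X_t] = -1/5 * exp(-3/5 t) = -exp(-3*t/5)/5
  Var(X_t) = (1/2)^2 * (1 - exp(-2*3/5 t)) / (2 * 3/5) = 5/24 - 5*exp(-6*t/5)/24.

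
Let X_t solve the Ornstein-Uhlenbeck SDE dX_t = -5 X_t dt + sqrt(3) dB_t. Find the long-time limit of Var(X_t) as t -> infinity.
lim Var(X_t) = 3/10

The OU SDE dX = -theta X dt + sigma dB admits the integrating factor exp(theta t): d(exp(theta t) X_t) = sigma exp(theta t) dB_t. Integrating from 0 to t gives X_t = x_0 * exp(-theta t) + sigma * int_0^t exp(-theta (t-s)) dB_s for any initial x_0. The Itô integral has variance (by the Itô isometry) sigma^2 * int_0^t exp(-2 theta (t - s)) ds = sigma^2 * (1 - exp(-2 theta t)) / (2 theta), independent of x_0.
With theta = 5, sigma = sqrt(3):
  Var(X_t) = (sqrt(3))^2 * (1 - exp(-2*5 t)) / (2 * 5) = 3/10 - 3*exp(-10*t)/10.
As t -> infinity, exp(-2*5 t) -> 0, so the stationary variance is sigma^2 / (2 theta) = 3/10.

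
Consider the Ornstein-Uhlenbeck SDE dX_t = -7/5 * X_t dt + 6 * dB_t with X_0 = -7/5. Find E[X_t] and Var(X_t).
E[X_t] = -7*exp(-7*t/5)/5; Var(X_t) = 90/7 - 90*exp(-14*t/5)/7

The OU SDE dX = -theta X dt + sigma dB admits the integrating factor exp(theta t): d(exp(theta t) X_t) = sigma exp(theta t) dB_t. Integrating from 0 to t:
  X_t = x_0 * exp(-theta t) + sigma * int_0^t exp(-theta (t-s)) dB_s.
The Itô integral has mean 0 and (by the Itô isometry) variance sigma^2 * int_0^t exp(-2 theta (t - s)) ds = sigma^2 * (1 - exp(-2 theta t)) / (2 theta).
With theta = 7/5, sigma = 6, x_0 = -7/5:
  E[X_t] = -7/5 * exp(-7/5 t) = -7*exp(-7*t/5)/5
  Var(X_t) = (6)^2 * (1 - exp(-2*7/5 t)) / (2 * 7/5) = 90/7 - 90*exp(-14*t/5)/7.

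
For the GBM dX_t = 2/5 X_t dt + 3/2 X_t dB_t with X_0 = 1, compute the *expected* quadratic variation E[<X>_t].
E[<X>_t] = 45*exp(61*t/20)/61 - 45/61

<X>_t = int_0^t ((3/2) * X_s)^2 ds. Taking expectation inside the integral: E[<X>_t] = (3/2)^2 * int_0^t E[X_s^2] ds. For GBM, E[X_s^2] = x_0^2 * exp((2 mu + sigma^2) s). Integrating:
  E[<X>_t] = (3/2)^2 * 1^2 * (exp((2*(2/5) + (3/2)^2) t) - 1) / (2*(2/5) + (3/2)^2)
           = (3/2)^2 * 1^2 * (exp((61/20) t) - 1) / (61/20) = 45*exp(61*t/20)/61 - 45/61.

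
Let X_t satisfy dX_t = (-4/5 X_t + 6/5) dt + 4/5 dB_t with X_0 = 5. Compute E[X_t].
E[X_t] = 3/2 + 7*exp(-4*t/5)/2

Taking expectations and using E[dB_t] = 0, the mean m(t) = E[X_t] satisfies the ODE m'(t) = a m(t) + b with m(0) = x_0. With a = -4/5, b = 6/5, x_0 = 5, the solution is
  m(t) = x_0 * exp(a t) + (b/a) * (exp(a t) - 1)
       = 5 * exp((-4/5) t) + ((6/5)/(-4/5)) * (exp((-4/5) t) - 1)
       = 3/2 + 7*exp(-4*t/5)/2.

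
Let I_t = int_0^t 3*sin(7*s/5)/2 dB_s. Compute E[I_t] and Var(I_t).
E[I_t] = 0; Var(I_t) = 9*t/8 - 45*sin(14*t/5)/112

The Itô integral of a deterministic integrand f(s) has mean 0 because each increment f(s) * (B_{s+ds} - B_s) has mean 0. By the Itô isometry:
  Var( int_0^t f(s) dB_s ) = E[ (int_0^t f(s) dB_s)^2 ] = int_0^t f(s)^2 ds.
Here f(s) = 3*sin(7*s/5)/2, so f(s)^2 = 9*sin(7*s/5)^2/4. Integrate:
  int_0^t (9*sin(7*s/5)^2/4) ds = 9*t/8 - 45*sin(14*t/5)/112.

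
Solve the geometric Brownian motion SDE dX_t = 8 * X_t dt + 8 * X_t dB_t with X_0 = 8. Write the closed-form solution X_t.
X_t = 8 * exp((-24) * t + (8) * B_t)

For GBM dX = mu X dt + sigma X dB with X_0 = x_0, apply Itô to Y = log X: dY = (mu - sigma^2/2) dt + sigma dB, so Y_t = log(x_0) + (mu - sigma^2/2) t + sigma B_t and hence X_t = x_0 * exp((mu - sigma^2/2) t + sigma B_t).
With mu = 8, sigma = 8, x_0 = 8, this gives:
  X_t = 8 * exp((-24) * t + (8) * B_t).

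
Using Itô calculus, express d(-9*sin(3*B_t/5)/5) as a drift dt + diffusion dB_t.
d(-9*sin(3*B_t/5)/5) = (81*sin(3*B_t/5)/250) dt + (-27*cos(3*B_t/5)/25) dB_t

Itô's formula for f(B_t) gives d f(B_t) = f'(B_t) dB_t + (1/2) f''(B_t) dt. Compute derivatives of f(x) = -9*sin(3*x/5)/5:
  f'(x)  = -27*cos(3*x/5)/25
  f''(x) = 81*sin(3*x/5)/125
Substitute x = B_t and multiply the f'' term by 1/2:
  drift     = (1/2) * (81*sin(3*x/5)/125) evaluated at B_t = 81*sin(3*B_t/5)/250
  diffusion = (-27*cos(3*x/5)/25) evaluated at B_t = -27*cos(3*B_t/5)/25
Therefore d(-9*sin(3*B_t/5)/5) = (81*sin(3*B_t/5)/250) dt + (-27*cos(3*B_t/5)/25) dB_t.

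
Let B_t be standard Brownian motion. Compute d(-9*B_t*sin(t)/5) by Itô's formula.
d(-9*B_t*sin(t)/5) = (-9*B_t*cos(t)/5) dt + (-9*sin(t)/5) dB_t

Itô's formula for f(t, x): d f(t, B_t) = (f_t + (1/2) f_xx) dt + f_x dB_t. Compute partials of f(t, x) = -9*x*sin(t)/5:
  f_t(t,x)  = -9*x*cos(t)/5
  f_x(t,x)  = -9*sin(t)/5
  f_xx(t,x) = 0
Assemble drift = f_t + (1/2) f_xx = -9*x*cos(t)/5 and diffusion = f_x = -9*sin(t)/5. Substituting x = B_t:
  d(-9*B_t*sin(t)/5) = (-9*B_t*cos(t)/5) dt + (-9*sin(t)/5) dB_t.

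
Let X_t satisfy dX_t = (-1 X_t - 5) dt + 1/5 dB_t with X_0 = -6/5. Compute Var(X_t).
Var(X_t) = 1/50 - exp(-2*t)/50

The variance V(t) = Var(X_t) satisfies V'(t) = 2 a V(t) + c^2 with V(0) = 0 (drift coefficient is linear in X, diffusion is constant). With a = -1, c = 1/5, the solution is
  V(t) = (c^2 / (2 a)) * (exp(2 a t) - 1)
       = ((1/5)^2 / (2*(-1))) * (exp((-2) t) - 1)
       = 1/50 - exp(-2*t)/50.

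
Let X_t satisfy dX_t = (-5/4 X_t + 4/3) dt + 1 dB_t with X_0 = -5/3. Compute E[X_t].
E[X_t] = 16/15 - 41*exp(-5*t/4)/15

Taking expectations and using E[dB_t] = 0, the mean m(t) = E[X_t] satisfies the ODE m'(t) = a m(t) + b with m(0) = x_0. With a = -5/4, b = 4/3, x_0 = -5/3, the solution is
  m(t) = x_0 * exp(a t) + (b/a) * (exp(a t) - 1)
       = (-5/3) * exp((-5/4) t) + ((4/3)/(-5/4)) * (exp((-5/4) t) - 1)
       = 16/15 - 41*exp(-5*t/4)/15.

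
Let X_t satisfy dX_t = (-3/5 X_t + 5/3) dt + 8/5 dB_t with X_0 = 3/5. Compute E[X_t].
E[X_t] = 25/9 - 98*exp(-3*t/5)/45

Taking expectations and using E[dB_t] = 0, the mean m(t) = E[X_t] satisfies the ODE m'(t) = a m(t) + b with m(0) = x_0. With a = -3/5, b = 5/3, x_0 = 3/5, the solution is
  m(t) = x_0 * exp(a t) + (b/a) * (exp(a t) - 1)
       = (3/5) * exp((-3/5) t) + ((5/3)/(-3/5)) * (exp((-3/5) t) - 1)
       = 25/9 - 98*exp(-3*t/5)/45.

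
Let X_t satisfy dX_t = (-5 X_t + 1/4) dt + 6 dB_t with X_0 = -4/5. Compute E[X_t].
E[X_t] = 1/20 - 17*exp(-5*t)/20

Taking expectations and using E[dB_t] = 0, the mean m(t) = E[X_t] satisfies the ODE m'(t) = a m(t) + b with m(0) = x_0. With a = -5, b = 1/4, x_0 = -4/5, the solution is
  m(t) = x_0 * exp(a t) + (b/a) * (exp(a t) - 1)
       = (-4/5) * exp((-5) t) + ((1/4)/(-5)) * (exp((-5) t) - 1)
       = 1/20 - 17*exp(-5*t)/20.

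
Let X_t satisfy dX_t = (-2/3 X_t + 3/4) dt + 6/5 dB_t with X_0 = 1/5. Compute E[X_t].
E[X_t] = 9/8 - 37*exp(-2*t/3)/40

Taking expectations and using E[dB_t] = 0, the mean m(t) = E[X_t] satisfies the ODE m'(t) = a m(t) + b with m(0) = x_0. With a = -2/3, b = 3/4, x_0 = 1/5, the solution is
  m(t) = x_0 * exp(a t) + (b/a) * (exp(a t) - 1)
       = (1/5) * exp((-2/3) t) + ((3/4)/(-2/3)) * (exp((-2/3) t) - 1)
       = 9/8 - 37*exp(-2*t/3)/40.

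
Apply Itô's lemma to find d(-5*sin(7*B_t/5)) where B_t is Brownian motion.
d(-5*sin(7*B_t/5)) = (49*sin(7*B_t/5)/10) dt + (-7*cos(7*B_t/5)) dB_t

Itô's formula for f(B_t) gives d f(B_t) = f'(B_t) dB_t + (1/2) f''(B_t) dt. Compute derivatives of f(x) = -5*sin(7*x/5):
  f'(x)  = -7*cos(7*x/5)
  f''(x) = 49*sin(7*x/5)/5
Substitute x = B_t and multiply the f'' term by 1/2:
  drift     = (1/2) * (49*sin(7*x/5)/5) evaluated at B_t = 49*sin(7*B_t/5)/10
  diffusion = (-7*cos(7*x/5)) evaluated at B_t = -7*cos(7*B_t/5)
Therefore d(-5*sin(7*B_t/5)) = (49*sin(7*B_t/5)/10) dt + (-7*cos(7*B_t/5)) dB_t.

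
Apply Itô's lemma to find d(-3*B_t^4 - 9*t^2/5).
d(-3*B_t^4 - 9*t^2/5) = (-18*B_t^2 - 18*t/5) dt + (-12*B_t^3) dB_t

Itô's formula for f(t, x): d f(t, B_t) = (f_t + (1/2) f_xx) dt + f_x dB_t. Compute partials of f(t, x) = -9*t^2/5 - 3*x^4:
  f_t(t,x)  = -18*t/5
  f_x(t,x)  = -12*x^3
  f_xx(t,x) = -36*x^2
Assemble drift = f_t + (1/2) f_xx = -18*t/5 - 18*x^2 and diffusion = f_x = -12*x^3. Substituting x = B_t:
  d(-3*B_t^4 - 9*t^2/5) = (-18*B_t^2 - 18*t/5) dt + (-12*B_t^3) dB_t.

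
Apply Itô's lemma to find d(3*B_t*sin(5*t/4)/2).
d(3*B_t*sin(5*t/4)/2) = (15*B_t*cos(5*t/4)/8) dt + (3*sin(5*t/4)/2) dB_t

Itô's formula for f(t, x): d f(t, B_t) = (f_t + (1/2) f_xx) dt + f_x dB_t. Compute partials of f(t, x) = 3*x*sin(5*t/4)/2:
  f_t(t,x)  = 15*x*cos(5*t/4)/8
  f_x(t,x)  = 3*sin(5*t/4)/2
  f_xx(t,x) = 0
Assemble drift = f_t + (1/2) f_xx = 15*x*cos(5*t/4)/8 and diffusion = f_x = 3*sin(5*t/4)/2. Substituting x = B_t:
  d(3*B_t*sin(5*t/4)/2) = (15*B_t*cos(5*t/4)/8) dt + (3*sin(5*t/4)/2) dB_t.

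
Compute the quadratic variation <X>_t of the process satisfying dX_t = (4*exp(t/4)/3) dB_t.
<X>_t = 32*exp(t/2)/9 - 32/9

For an Itô process dX_t = a(t) dt + b(t) dB_t, the quadratic variation is <X>_t = int_0^t b(s)^2 ds (the drift term does not contribute). Here b(s) = 4*exp(s/4)/3, so
  b(s)^2 = 16*exp(s/2)/9.
Integrating from 0 to t:
  <X>_t = int_0^t (16*exp(s/2)/9) ds = 32*exp(t/2)/9 - 32/9.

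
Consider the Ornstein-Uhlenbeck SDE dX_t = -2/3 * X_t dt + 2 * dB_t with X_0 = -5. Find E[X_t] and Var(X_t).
E[X_t] = -5*exp(-2*t/3); Var(X_t) = 3 - 3*exp(-4*t/3)

The OU SDE dX = -theta X dt + sigma dB admits the integrating factor exp(theta t): d(exp(theta t) X_t) = sigma exp(theta t) dB_t. Integrating from 0 to t:
  X_t = x_0 * exp(-theta t) + sigma * int_0^t exp(-theta (t-s)) dB_s.
The Itô integral has mean 0 and (by the Itô isometry) variance sigma^2 * int_0^t exp(-2 theta (t - s)) ds = sigma^2 * (1 - exp(-2 theta t)) / (2 theta).
With theta = 2/3, sigma = 2, x_0 = -5:
  E[X_t] = -5 * exp(-2/3 t) = -5*exp(-2*t/3)
  Var(X_t) = (2)^2 * (1 - exp(-2*2/3 t)) / (2 * 2/3) = 3 - 3*exp(-4*t/3).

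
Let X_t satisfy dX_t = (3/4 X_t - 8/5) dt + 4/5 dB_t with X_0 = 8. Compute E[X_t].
E[X_t] = 88*exp(3*t/4)/15 + 32/15

Taking expectations and using E[dB_t] = 0, the mean m(t) = E[X_t] satisfies the ODE m'(t) = a m(t) + b with m(0) = x_0. With a = 3/4, b = -8/5, x_0 = 8, the solution is
  m(t) = x_0 * exp(a t) + (b/a) * (exp(a t) - 1)
       = 8 * exp((3/4) t) + ((-8/5)/(3/4)) * (exp((3/4) t) - 1)
       = 88*exp(3*t/4)/15 + 32/15.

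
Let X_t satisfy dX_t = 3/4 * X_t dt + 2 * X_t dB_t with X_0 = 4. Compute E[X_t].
E[X_t] = 4*exp(3*t/4)

For GBM dX = mu X dt + sigma X dB with X_0 = x_0, apply Itô to Y = log X: dY = (mu - sigma^2/2) dt + sigma dB, so Y_t = log(x_0) + (mu - sigma^2/2) t + sigma B_t and hence X_t = x_0 * exp((mu - sigma^2/2) t + sigma B_t).
With mu = 3/4, sigma = 2, x_0 = 4, this gives:
  X_t = 4 * exp((-5/4) * t + (2) * B_t).
Since sigma*B_t ~ Normal(0, sigma^2 t), E[exp(sigma*B_t)] = exp(sigma^2 t / 2); so E[X_t] = x_0 * exp((mu - sigma^2/2) t) * exp(sigma^2 t / 2) = x_0 * exp(mu t) = 4*exp(3*t/4).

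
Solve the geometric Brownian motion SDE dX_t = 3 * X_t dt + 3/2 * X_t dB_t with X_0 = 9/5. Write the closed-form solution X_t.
X_t = 9/5 * exp((15/8) * t + (3/2) * B_t)

For GBM dX = mu X dt + sigma X dB with X_0 = x_0, apply Itô to Y = log X: dY = (mu - sigma^2/2) dt + sigma dB, so Y_t = log(x_0) + (mu - sigma^2/2) t + sigma B_t and hence X_t = x_0 * exp((mu - sigma^2/2) t + sigma B_t).
With mu = 3, sigma = 3/2, x_0 = 9/5, this gives:
  X_t = 9/5 * exp((15/8) * t + (3/2) * B_t).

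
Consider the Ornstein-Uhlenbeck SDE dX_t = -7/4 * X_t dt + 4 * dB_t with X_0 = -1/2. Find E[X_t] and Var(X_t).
E[X_t] = -exp(-7*t/4)/2; Var(X_t) = 32/7 - 32*exp(-7*t/2)/7

The OU SDE dX = -theta X dt + sigma dB admits the integrating factor exp(theta t): d(exp(theta t) X_t) = sigma exp(theta t) dB_t. Integrating from 0 to t:
  X_t = x_0 * exp(-theta t) + sigma * int_0^t exp(-theta (t-s)) dB_s.
The Itô integral has mean 0 and (by the Itô isometry) variance sigma^2 * int_0^t exp(-2 theta (t - s)) ds = sigma^2 * (1 - exp(-2 theta t)) / (2 theta).
With theta = 7/4, sigma = 4, x_0 = -1/2:
  E[X_t] = -1/2 * exp(-7/4 t) = -exp(-7*t/4)/2
  Var(X_t) = (4)^2 * (1 - exp(-2*7/4 t)) / (2 * 7/4) = 32/7 - 32*exp(-7*t/2)/7.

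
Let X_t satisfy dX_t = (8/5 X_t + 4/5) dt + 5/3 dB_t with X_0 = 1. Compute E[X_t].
E[X_t] = 3*exp(8*t/5)/2 - 1/2

Taking expectations and using E[dB_t] = 0, the mean m(t) = E[X_t] satisfies the ODE m'(t) = a m(t) + b with m(0) = x_0. With a = 8/5, b = 4/5, x_0 = 1, the solution is
  m(t) = x_0 * exp(a t) + (b/a) * (exp(a t) - 1)
       = 1 * exp((8/5) t) + ((4/5)/(8/5)) * (exp((8/5) t) - 1)
       = 3*exp(8*t/5)/2 - 1/2.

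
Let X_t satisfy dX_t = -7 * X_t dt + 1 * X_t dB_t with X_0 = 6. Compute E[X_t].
E[X_t] = 6*exp(-7*t)

For GBM dX = mu X dt + sigma X dB with X_0 = x_0, apply Itô to Y = log X: dY = (mu - sigma^2/2) dt + sigma dB, so Y_t = log(x_0) + (mu - sigma^2/2) t + sigma B_t and hence X_t = x_0 * exp((mu - sigma^2/2) t + sigma B_t).
With mu = -7, sigma = 1, x_0 = 6, this gives:
  X_t = 6 * exp((-15/2) * t + (1) * B_t).
Since sigma*B_t ~ Normal(0, sigma^2 t), E[exp(sigma*B_t)] = exp(sigma^2 t / 2); so E[X_t] = x_0 * exp((mu - sigma^2/2) t) * exp(sigma^2 t / 2) = x_0 * exp(mu t) = 6*exp(-7*t).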